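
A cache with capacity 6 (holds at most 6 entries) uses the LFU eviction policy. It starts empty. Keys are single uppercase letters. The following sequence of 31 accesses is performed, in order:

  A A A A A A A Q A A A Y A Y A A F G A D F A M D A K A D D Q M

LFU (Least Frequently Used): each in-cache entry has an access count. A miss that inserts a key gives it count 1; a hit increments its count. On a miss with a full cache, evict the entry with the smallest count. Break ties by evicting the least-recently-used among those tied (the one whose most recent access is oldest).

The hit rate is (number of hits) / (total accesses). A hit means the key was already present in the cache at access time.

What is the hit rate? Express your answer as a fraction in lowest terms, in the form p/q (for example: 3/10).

Answer: 21/31

Derivation:
LFU simulation (capacity=6):
  1. access A: MISS. Cache: [A(c=1)]
  2. access A: HIT, count now 2. Cache: [A(c=2)]
  3. access A: HIT, count now 3. Cache: [A(c=3)]
  4. access A: HIT, count now 4. Cache: [A(c=4)]
  5. access A: HIT, count now 5. Cache: [A(c=5)]
  6. access A: HIT, count now 6. Cache: [A(c=6)]
  7. access A: HIT, count now 7. Cache: [A(c=7)]
  8. access Q: MISS. Cache: [Q(c=1) A(c=7)]
  9. access A: HIT, count now 8. Cache: [Q(c=1) A(c=8)]
  10. access A: HIT, count now 9. Cache: [Q(c=1) A(c=9)]
  11. access A: HIT, count now 10. Cache: [Q(c=1) A(c=10)]
  12. access Y: MISS. Cache: [Q(c=1) Y(c=1) A(c=10)]
  13. access A: HIT, count now 11. Cache: [Q(c=1) Y(c=1) A(c=11)]
  14. access Y: HIT, count now 2. Cache: [Q(c=1) Y(c=2) A(c=11)]
  15. access A: HIT, count now 12. Cache: [Q(c=1) Y(c=2) A(c=12)]
  16. access A: HIT, count now 13. Cache: [Q(c=1) Y(c=2) A(c=13)]
  17. access F: MISS. Cache: [Q(c=1) F(c=1) Y(c=2) A(c=13)]
  18. access G: MISS. Cache: [Q(c=1) F(c=1) G(c=1) Y(c=2) A(c=13)]
  19. access A: HIT, count now 14. Cache: [Q(c=1) F(c=1) G(c=1) Y(c=2) A(c=14)]
  20. access D: MISS. Cache: [Q(c=1) F(c=1) G(c=1) D(c=1) Y(c=2) A(c=14)]
  21. access F: HIT, count now 2. Cache: [Q(c=1) G(c=1) D(c=1) Y(c=2) F(c=2) A(c=14)]
  22. access A: HIT, count now 15. Cache: [Q(c=1) G(c=1) D(c=1) Y(c=2) F(c=2) A(c=15)]
  23. access M: MISS, evict Q(c=1). Cache: [G(c=1) D(c=1) M(c=1) Y(c=2) F(c=2) A(c=15)]
  24. access D: HIT, count now 2. Cache: [G(c=1) M(c=1) Y(c=2) F(c=2) D(c=2) A(c=15)]
  25. access A: HIT, count now 16. Cache: [G(c=1) M(c=1) Y(c=2) F(c=2) D(c=2) A(c=16)]
  26. access K: MISS, evict G(c=1). Cache: [M(c=1) K(c=1) Y(c=2) F(c=2) D(c=2) A(c=16)]
  27. access A: HIT, count now 17. Cache: [M(c=1) K(c=1) Y(c=2) F(c=2) D(c=2) A(c=17)]
  28. access D: HIT, count now 3. Cache: [M(c=1) K(c=1) Y(c=2) F(c=2) D(c=3) A(c=17)]
  29. access D: HIT, count now 4. Cache: [M(c=1) K(c=1) Y(c=2) F(c=2) D(c=4) A(c=17)]
  30. access Q: MISS, evict M(c=1). Cache: [K(c=1) Q(c=1) Y(c=2) F(c=2) D(c=4) A(c=17)]
  31. access M: MISS, evict K(c=1). Cache: [Q(c=1) M(c=1) Y(c=2) F(c=2) D(c=4) A(c=17)]
Total: 21 hits, 10 misses, 4 evictions

Hit rate = 21/31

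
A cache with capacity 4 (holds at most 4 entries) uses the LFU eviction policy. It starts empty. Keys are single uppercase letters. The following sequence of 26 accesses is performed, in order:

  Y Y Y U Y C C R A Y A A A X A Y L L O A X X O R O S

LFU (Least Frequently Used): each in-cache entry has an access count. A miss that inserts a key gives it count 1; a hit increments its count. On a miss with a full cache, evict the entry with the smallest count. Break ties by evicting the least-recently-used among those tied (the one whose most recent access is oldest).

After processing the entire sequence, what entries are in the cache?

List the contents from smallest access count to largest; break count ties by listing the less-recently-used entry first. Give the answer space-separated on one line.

Answer: S X Y A

Derivation:
LFU simulation (capacity=4):
  1. access Y: MISS. Cache: [Y(c=1)]
  2. access Y: HIT, count now 2. Cache: [Y(c=2)]
  3. access Y: HIT, count now 3. Cache: [Y(c=3)]
  4. access U: MISS. Cache: [U(c=1) Y(c=3)]
  5. access Y: HIT, count now 4. Cache: [U(c=1) Y(c=4)]
  6. access C: MISS. Cache: [U(c=1) C(c=1) Y(c=4)]
  7. access C: HIT, count now 2. Cache: [U(c=1) C(c=2) Y(c=4)]
  8. access R: MISS. Cache: [U(c=1) R(c=1) C(c=2) Y(c=4)]
  9. access A: MISS, evict U(c=1). Cache: [R(c=1) A(c=1) C(c=2) Y(c=4)]
  10. access Y: HIT, count now 5. Cache: [R(c=1) A(c=1) C(c=2) Y(c=5)]
  11. access A: HIT, count now 2. Cache: [R(c=1) C(c=2) A(c=2) Y(c=5)]
  12. access A: HIT, count now 3. Cache: [R(c=1) C(c=2) A(c=3) Y(c=5)]
  13. access A: HIT, count now 4. Cache: [R(c=1) C(c=2) A(c=4) Y(c=5)]
  14. access X: MISS, evict R(c=1). Cache: [X(c=1) C(c=2) A(c=4) Y(c=5)]
  15. access A: HIT, count now 5. Cache: [X(c=1) C(c=2) Y(c=5) A(c=5)]
  16. access Y: HIT, count now 6. Cache: [X(c=1) C(c=2) A(c=5) Y(c=6)]
  17. access L: MISS, evict X(c=1). Cache: [L(c=1) C(c=2) A(c=5) Y(c=6)]
  18. access L: HIT, count now 2. Cache: [C(c=2) L(c=2) A(c=5) Y(c=6)]
  19. access O: MISS, evict C(c=2). Cache: [O(c=1) L(c=2) A(c=5) Y(c=6)]
  20. access A: HIT, count now 6. Cache: [O(c=1) L(c=2) Y(c=6) A(c=6)]
  21. access X: MISS, evict O(c=1). Cache: [X(c=1) L(c=2) Y(c=6) A(c=6)]
  22. access X: HIT, count now 2. Cache: [L(c=2) X(c=2) Y(c=6) A(c=6)]
  23. access O: MISS, evict L(c=2). Cache: [O(c=1) X(c=2) Y(c=6) A(c=6)]
  24. access R: MISS, evict O(c=1). Cache: [R(c=1) X(c=2) Y(c=6) A(c=6)]
  25. access O: MISS, evict R(c=1). Cache: [O(c=1) X(c=2) Y(c=6) A(c=6)]
  26. access S: MISS, evict O(c=1). Cache: [S(c=1) X(c=2) Y(c=6) A(c=6)]
Total: 13 hits, 13 misses, 9 evictions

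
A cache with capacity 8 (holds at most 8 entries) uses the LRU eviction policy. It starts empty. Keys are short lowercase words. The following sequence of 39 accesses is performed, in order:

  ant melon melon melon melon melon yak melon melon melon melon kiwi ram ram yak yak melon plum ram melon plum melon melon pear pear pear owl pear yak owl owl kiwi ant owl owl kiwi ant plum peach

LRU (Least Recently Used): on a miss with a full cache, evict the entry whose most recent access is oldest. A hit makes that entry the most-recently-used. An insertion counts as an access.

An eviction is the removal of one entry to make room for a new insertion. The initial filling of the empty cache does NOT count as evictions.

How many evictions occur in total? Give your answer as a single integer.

Answer: 1

Derivation:
LRU simulation (capacity=8):
  1. access ant: MISS. Cache (LRU->MRU): [ant]
  2. access melon: MISS. Cache (LRU->MRU): [ant melon]
  3. access melon: HIT. Cache (LRU->MRU): [ant melon]
  4. access melon: HIT. Cache (LRU->MRU): [ant melon]
  5. access melon: HIT. Cache (LRU->MRU): [ant melon]
  6. access melon: HIT. Cache (LRU->MRU): [ant melon]
  7. access yak: MISS. Cache (LRU->MRU): [ant melon yak]
  8. access melon: HIT. Cache (LRU->MRU): [ant yak melon]
  9. access melon: HIT. Cache (LRU->MRU): [ant yak melon]
  10. access melon: HIT. Cache (LRU->MRU): [ant yak melon]
  11. access melon: HIT. Cache (LRU->MRU): [ant yak melon]
  12. access kiwi: MISS. Cache (LRU->MRU): [ant yak melon kiwi]
  13. access ram: MISS. Cache (LRU->MRU): [ant yak melon kiwi ram]
  14. access ram: HIT. Cache (LRU->MRU): [ant yak melon kiwi ram]
  15. access yak: HIT. Cache (LRU->MRU): [ant melon kiwi ram yak]
  16. access yak: HIT. Cache (LRU->MRU): [ant melon kiwi ram yak]
  17. access melon: HIT. Cache (LRU->MRU): [ant kiwi ram yak melon]
  18. access plum: MISS. Cache (LRU->MRU): [ant kiwi ram yak melon plum]
  19. access ram: HIT. Cache (LRU->MRU): [ant kiwi yak melon plum ram]
  20. access melon: HIT. Cache (LRU->MRU): [ant kiwi yak plum ram melon]
  21. access plum: HIT. Cache (LRU->MRU): [ant kiwi yak ram melon plum]
  22. access melon: HIT. Cache (LRU->MRU): [ant kiwi yak ram plum melon]
  23. access melon: HIT. Cache (LRU->MRU): [ant kiwi yak ram plum melon]
  24. access pear: MISS. Cache (LRU->MRU): [ant kiwi yak ram plum melon pear]
  25. access pear: HIT. Cache (LRU->MRU): [ant kiwi yak ram plum melon pear]
  26. access pear: HIT. Cache (LRU->MRU): [ant kiwi yak ram plum melon pear]
  27. access owl: MISS. Cache (LRU->MRU): [ant kiwi yak ram plum melon pear owl]
  28. access pear: HIT. Cache (LRU->MRU): [ant kiwi yak ram plum melon owl pear]
  29. access yak: HIT. Cache (LRU->MRU): [ant kiwi ram plum melon owl pear yak]
  30. access owl: HIT. Cache (LRU->MRU): [ant kiwi ram plum melon pear yak owl]
  31. access owl: HIT. Cache (LRU->MRU): [ant kiwi ram plum melon pear yak owl]
  32. access kiwi: HIT. Cache (LRU->MRU): [ant ram plum melon pear yak owl kiwi]
  33. access ant: HIT. Cache (LRU->MRU): [ram plum melon pear yak owl kiwi ant]
  34. access owl: HIT. Cache (LRU->MRU): [ram plum melon pear yak kiwi ant owl]
  35. access owl: HIT. Cache (LRU->MRU): [ram plum melon pear yak kiwi ant owl]
  36. access kiwi: HIT. Cache (LRU->MRU): [ram plum melon pear yak ant owl kiwi]
  37. access ant: HIT. Cache (LRU->MRU): [ram plum melon pear yak owl kiwi ant]
  38. access plum: HIT. Cache (LRU->MRU): [ram melon pear yak owl kiwi ant plum]
  39. access peach: MISS, evict ram. Cache (LRU->MRU): [melon pear yak owl kiwi ant plum peach]
Total: 30 hits, 9 misses, 1 evictions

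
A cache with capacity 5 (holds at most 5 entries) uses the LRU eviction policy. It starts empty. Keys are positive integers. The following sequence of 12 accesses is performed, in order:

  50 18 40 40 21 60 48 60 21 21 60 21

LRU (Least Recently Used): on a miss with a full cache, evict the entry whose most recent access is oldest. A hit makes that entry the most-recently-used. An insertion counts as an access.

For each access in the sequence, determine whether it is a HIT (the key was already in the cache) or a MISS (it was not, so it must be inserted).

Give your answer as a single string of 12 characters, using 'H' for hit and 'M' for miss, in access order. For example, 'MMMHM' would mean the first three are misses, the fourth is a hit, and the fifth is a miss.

LRU simulation (capacity=5):
  1. access 50: MISS. Cache (LRU->MRU): [50]
  2. access 18: MISS. Cache (LRU->MRU): [50 18]
  3. access 40: MISS. Cache (LRU->MRU): [50 18 40]
  4. access 40: HIT. Cache (LRU->MRU): [50 18 40]
  5. access 21: MISS. Cache (LRU->MRU): [50 18 40 21]
  6. access 60: MISS. Cache (LRU->MRU): [50 18 40 21 60]
  7. access 48: MISS, evict 50. Cache (LRU->MRU): [18 40 21 60 48]
  8. access 60: HIT. Cache (LRU->MRU): [18 40 21 48 60]
  9. access 21: HIT. Cache (LRU->MRU): [18 40 48 60 21]
  10. access 21: HIT. Cache (LRU->MRU): [18 40 48 60 21]
  11. access 60: HIT. Cache (LRU->MRU): [18 40 48 21 60]
  12. access 21: HIT. Cache (LRU->MRU): [18 40 48 60 21]
Total: 6 hits, 6 misses, 1 evictions

Answer: MMMHMMMHHHHH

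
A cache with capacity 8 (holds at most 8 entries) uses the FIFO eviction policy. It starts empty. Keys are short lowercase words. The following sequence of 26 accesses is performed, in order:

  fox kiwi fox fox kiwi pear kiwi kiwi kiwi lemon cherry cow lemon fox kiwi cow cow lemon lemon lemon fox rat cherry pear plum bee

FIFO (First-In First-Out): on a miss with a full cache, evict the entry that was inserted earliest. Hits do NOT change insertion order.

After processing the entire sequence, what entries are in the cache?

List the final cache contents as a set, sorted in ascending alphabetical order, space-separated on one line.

Answer: bee cherry cow kiwi lemon pear plum rat

Derivation:
FIFO simulation (capacity=8):
  1. access fox: MISS. Cache (old->new): [fox]
  2. access kiwi: MISS. Cache (old->new): [fox kiwi]
  3. access fox: HIT. Cache (old->new): [fox kiwi]
  4. access fox: HIT. Cache (old->new): [fox kiwi]
  5. access kiwi: HIT. Cache (old->new): [fox kiwi]
  6. access pear: MISS. Cache (old->new): [fox kiwi pear]
  7. access kiwi: HIT. Cache (old->new): [fox kiwi pear]
  8. access kiwi: HIT. Cache (old->new): [fox kiwi pear]
  9. access kiwi: HIT. Cache (old->new): [fox kiwi pear]
  10. access lemon: MISS. Cache (old->new): [fox kiwi pear lemon]
  11. access cherry: MISS. Cache (old->new): [fox kiwi pear lemon cherry]
  12. access cow: MISS. Cache (old->new): [fox kiwi pear lemon cherry cow]
  13. access lemon: HIT. Cache (old->new): [fox kiwi pear lemon cherry cow]
  14. access fox: HIT. Cache (old->new): [fox kiwi pear lemon cherry cow]
  15. access kiwi: HIT. Cache (old->new): [fox kiwi pear lemon cherry cow]
  16. access cow: HIT. Cache (old->new): [fox kiwi pear lemon cherry cow]
  17. access cow: HIT. Cache (old->new): [fox kiwi pear lemon cherry cow]
  18. access lemon: HIT. Cache (old->new): [fox kiwi pear lemon cherry cow]
  19. access lemon: HIT. Cache (old->new): [fox kiwi pear lemon cherry cow]
  20. access lemon: HIT. Cache (old->new): [fox kiwi pear lemon cherry cow]
  21. access fox: HIT. Cache (old->new): [fox kiwi pear lemon cherry cow]
  22. access rat: MISS. Cache (old->new): [fox kiwi pear lemon cherry cow rat]
  23. access cherry: HIT. Cache (old->new): [fox kiwi pear lemon cherry cow rat]
  24. access pear: HIT. Cache (old->new): [fox kiwi pear lemon cherry cow rat]
  25. access plum: MISS. Cache (old->new): [fox kiwi pear lemon cherry cow rat plum]
  26. access bee: MISS, evict fox. Cache (old->new): [kiwi pear lemon cherry cow rat plum bee]
Total: 17 hits, 9 misses, 1 evictions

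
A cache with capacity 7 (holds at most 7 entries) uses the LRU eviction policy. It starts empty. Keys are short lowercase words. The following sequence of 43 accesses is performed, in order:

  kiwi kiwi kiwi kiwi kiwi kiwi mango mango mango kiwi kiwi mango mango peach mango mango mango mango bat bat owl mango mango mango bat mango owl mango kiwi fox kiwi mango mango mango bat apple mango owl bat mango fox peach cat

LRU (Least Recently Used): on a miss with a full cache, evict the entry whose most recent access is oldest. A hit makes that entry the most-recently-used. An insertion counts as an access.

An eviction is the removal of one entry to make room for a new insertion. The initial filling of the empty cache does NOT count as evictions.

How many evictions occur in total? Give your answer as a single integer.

Answer: 1

Derivation:
LRU simulation (capacity=7):
  1. access kiwi: MISS. Cache (LRU->MRU): [kiwi]
  2. access kiwi: HIT. Cache (LRU->MRU): [kiwi]
  3. access kiwi: HIT. Cache (LRU->MRU): [kiwi]
  4. access kiwi: HIT. Cache (LRU->MRU): [kiwi]
  5. access kiwi: HIT. Cache (LRU->MRU): [kiwi]
  6. access kiwi: HIT. Cache (LRU->MRU): [kiwi]
  7. access mango: MISS. Cache (LRU->MRU): [kiwi mango]
  8. access mango: HIT. Cache (LRU->MRU): [kiwi mango]
  9. access mango: HIT. Cache (LRU->MRU): [kiwi mango]
  10. access kiwi: HIT. Cache (LRU->MRU): [mango kiwi]
  11. access kiwi: HIT. Cache (LRU->MRU): [mango kiwi]
  12. access mango: HIT. Cache (LRU->MRU): [kiwi mango]
  13. access mango: HIT. Cache (LRU->MRU): [kiwi mango]
  14. access peach: MISS. Cache (LRU->MRU): [kiwi mango peach]
  15. access mango: HIT. Cache (LRU->MRU): [kiwi peach mango]
  16. access mango: HIT. Cache (LRU->MRU): [kiwi peach mango]
  17. access mango: HIT. Cache (LRU->MRU): [kiwi peach mango]
  18. access mango: HIT. Cache (LRU->MRU): [kiwi peach mango]
  19. access bat: MISS. Cache (LRU->MRU): [kiwi peach mango bat]
  20. access bat: HIT. Cache (LRU->MRU): [kiwi peach mango bat]
  21. access owl: MISS. Cache (LRU->MRU): [kiwi peach mango bat owl]
  22. access mango: HIT. Cache (LRU->MRU): [kiwi peach bat owl mango]
  23. access mango: HIT. Cache (LRU->MRU): [kiwi peach bat owl mango]
  24. access mango: HIT. Cache (LRU->MRU): [kiwi peach bat owl mango]
  25. access bat: HIT. Cache (LRU->MRU): [kiwi peach owl mango bat]
  26. access mango: HIT. Cache (LRU->MRU): [kiwi peach owl bat mango]
  27. access owl: HIT. Cache (LRU->MRU): [kiwi peach bat mango owl]
  28. access mango: HIT. Cache (LRU->MRU): [kiwi peach bat owl mango]
  29. access kiwi: HIT. Cache (LRU->MRU): [peach bat owl mango kiwi]
  30. access fox: MISS. Cache (LRU->MRU): [peach bat owl mango kiwi fox]
  31. access kiwi: HIT. Cache (LRU->MRU): [peach bat owl mango fox kiwi]
  32. access mango: HIT. Cache (LRU->MRU): [peach bat owl fox kiwi mango]
  33. access mango: HIT. Cache (LRU->MRU): [peach bat owl fox kiwi mango]
  34. access mango: HIT. Cache (LRU->MRU): [peach bat owl fox kiwi mango]
  35. access bat: HIT. Cache (LRU->MRU): [peach owl fox kiwi mango bat]
  36. access apple: MISS. Cache (LRU->MRU): [peach owl fox kiwi mango bat apple]
  37. access mango: HIT. Cache (LRU->MRU): [peach owl fox kiwi bat apple mango]
  38. access owl: HIT. Cache (LRU->MRU): [peach fox kiwi bat apple mango owl]
  39. access bat: HIT. Cache (LRU->MRU): [peach fox kiwi apple mango owl bat]
  40. access mango: HIT. Cache (LRU->MRU): [peach fox kiwi apple owl bat mango]
  41. access fox: HIT. Cache (LRU->MRU): [peach kiwi apple owl bat mango fox]
  42. access peach: HIT. Cache (LRU->MRU): [kiwi apple owl bat mango fox peach]
  43. access cat: MISS, evict kiwi. Cache (LRU->MRU): [apple owl bat mango fox peach cat]
Total: 35 hits, 8 misses, 1 evictions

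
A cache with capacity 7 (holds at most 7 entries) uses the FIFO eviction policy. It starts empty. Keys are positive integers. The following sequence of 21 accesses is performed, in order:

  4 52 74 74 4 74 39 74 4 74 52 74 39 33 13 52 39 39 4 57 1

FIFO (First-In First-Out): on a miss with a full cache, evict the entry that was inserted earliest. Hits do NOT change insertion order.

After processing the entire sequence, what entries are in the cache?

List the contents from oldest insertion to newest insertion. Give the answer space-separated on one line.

FIFO simulation (capacity=7):
  1. access 4: MISS. Cache (old->new): [4]
  2. access 52: MISS. Cache (old->new): [4 52]
  3. access 74: MISS. Cache (old->new): [4 52 74]
  4. access 74: HIT. Cache (old->new): [4 52 74]
  5. access 4: HIT. Cache (old->new): [4 52 74]
  6. access 74: HIT. Cache (old->new): [4 52 74]
  7. access 39: MISS. Cache (old->new): [4 52 74 39]
  8. access 74: HIT. Cache (old->new): [4 52 74 39]
  9. access 4: HIT. Cache (old->new): [4 52 74 39]
  10. access 74: HIT. Cache (old->new): [4 52 74 39]
  11. access 52: HIT. Cache (old->new): [4 52 74 39]
  12. access 74: HIT. Cache (old->new): [4 52 74 39]
  13. access 39: HIT. Cache (old->new): [4 52 74 39]
  14. access 33: MISS. Cache (old->new): [4 52 74 39 33]
  15. access 13: MISS. Cache (old->new): [4 52 74 39 33 13]
  16. access 52: HIT. Cache (old->new): [4 52 74 39 33 13]
  17. access 39: HIT. Cache (old->new): [4 52 74 39 33 13]
  18. access 39: HIT. Cache (old->new): [4 52 74 39 33 13]
  19. access 4: HIT. Cache (old->new): [4 52 74 39 33 13]
  20. access 57: MISS. Cache (old->new): [4 52 74 39 33 13 57]
  21. access 1: MISS, evict 4. Cache (old->new): [52 74 39 33 13 57 1]
Total: 13 hits, 8 misses, 1 evictions

Answer: 52 74 39 33 13 57 1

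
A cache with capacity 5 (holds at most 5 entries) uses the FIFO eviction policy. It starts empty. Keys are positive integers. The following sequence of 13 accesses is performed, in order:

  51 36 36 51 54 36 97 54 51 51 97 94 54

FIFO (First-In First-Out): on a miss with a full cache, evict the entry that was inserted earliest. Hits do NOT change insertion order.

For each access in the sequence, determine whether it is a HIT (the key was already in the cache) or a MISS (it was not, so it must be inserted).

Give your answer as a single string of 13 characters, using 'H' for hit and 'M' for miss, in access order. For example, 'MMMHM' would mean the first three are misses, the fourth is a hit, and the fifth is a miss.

Answer: MMHHMHMHHHHMH

Derivation:
FIFO simulation (capacity=5):
  1. access 51: MISS. Cache (old->new): [51]
  2. access 36: MISS. Cache (old->new): [51 36]
  3. access 36: HIT. Cache (old->new): [51 36]
  4. access 51: HIT. Cache (old->new): [51 36]
  5. access 54: MISS. Cache (old->new): [51 36 54]
  6. access 36: HIT. Cache (old->new): [51 36 54]
  7. access 97: MISS. Cache (old->new): [51 36 54 97]
  8. access 54: HIT. Cache (old->new): [51 36 54 97]
  9. access 51: HIT. Cache (old->new): [51 36 54 97]
  10. access 51: HIT. Cache (old->new): [51 36 54 97]
  11. access 97: HIT. Cache (old->new): [51 36 54 97]
  12. access 94: MISS. Cache (old->new): [51 36 54 97 94]
  13. access 54: HIT. Cache (old->new): [51 36 54 97 94]
Total: 8 hits, 5 misses, 0 evictions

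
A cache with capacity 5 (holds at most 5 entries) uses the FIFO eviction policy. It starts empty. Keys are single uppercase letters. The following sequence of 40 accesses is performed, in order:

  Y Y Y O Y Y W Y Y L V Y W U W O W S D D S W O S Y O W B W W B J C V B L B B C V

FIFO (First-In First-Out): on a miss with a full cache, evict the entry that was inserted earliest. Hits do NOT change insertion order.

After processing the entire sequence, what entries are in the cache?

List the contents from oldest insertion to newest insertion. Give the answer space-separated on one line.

Answer: B J C V L

Derivation:
FIFO simulation (capacity=5):
  1. access Y: MISS. Cache (old->new): [Y]
  2. access Y: HIT. Cache (old->new): [Y]
  3. access Y: HIT. Cache (old->new): [Y]
  4. access O: MISS. Cache (old->new): [Y O]
  5. access Y: HIT. Cache (old->new): [Y O]
  6. access Y: HIT. Cache (old->new): [Y O]
  7. access W: MISS. Cache (old->new): [Y O W]
  8. access Y: HIT. Cache (old->new): [Y O W]
  9. access Y: HIT. Cache (old->new): [Y O W]
  10. access L: MISS. Cache (old->new): [Y O W L]
  11. access V: MISS. Cache (old->new): [Y O W L V]
  12. access Y: HIT. Cache (old->new): [Y O W L V]
  13. access W: HIT. Cache (old->new): [Y O W L V]
  14. access U: MISS, evict Y. Cache (old->new): [O W L V U]
  15. access W: HIT. Cache (old->new): [O W L V U]
  16. access O: HIT. Cache (old->new): [O W L V U]
  17. access W: HIT. Cache (old->new): [O W L V U]
  18. access S: MISS, evict O. Cache (old->new): [W L V U S]
  19. access D: MISS, evict W. Cache (old->new): [L V U S D]
  20. access D: HIT. Cache (old->new): [L V U S D]
  21. access S: HIT. Cache (old->new): [L V U S D]
  22. access W: MISS, evict L. Cache (old->new): [V U S D W]
  23. access O: MISS, evict V. Cache (old->new): [U S D W O]
  24. access S: HIT. Cache (old->new): [U S D W O]
  25. access Y: MISS, evict U. Cache (old->new): [S D W O Y]
  26. access O: HIT. Cache (old->new): [S D W O Y]
  27. access W: HIT. Cache (old->new): [S D W O Y]
  28. access B: MISS, evict S. Cache (old->new): [D W O Y B]
  29. access W: HIT. Cache (old->new): [D W O Y B]
  30. access W: HIT. Cache (old->new): [D W O Y B]
  31. access B: HIT. Cache (old->new): [D W O Y B]
  32. access J: MISS, evict D. Cache (old->new): [W O Y B J]
  33. access C: MISS, evict W. Cache (old->new): [O Y B J C]
  34. access V: MISS, evict O. Cache (old->new): [Y B J C V]
  35. access B: HIT. Cache (old->new): [Y B J C V]
  36. access L: MISS, evict Y. Cache (old->new): [B J C V L]
  37. access B: HIT. Cache (old->new): [B J C V L]
  38. access B: HIT. Cache (old->new): [B J C V L]
  39. access C: HIT. Cache (old->new): [B J C V L]
  40. access V: HIT. Cache (old->new): [B J C V L]
Total: 24 hits, 16 misses, 11 evictions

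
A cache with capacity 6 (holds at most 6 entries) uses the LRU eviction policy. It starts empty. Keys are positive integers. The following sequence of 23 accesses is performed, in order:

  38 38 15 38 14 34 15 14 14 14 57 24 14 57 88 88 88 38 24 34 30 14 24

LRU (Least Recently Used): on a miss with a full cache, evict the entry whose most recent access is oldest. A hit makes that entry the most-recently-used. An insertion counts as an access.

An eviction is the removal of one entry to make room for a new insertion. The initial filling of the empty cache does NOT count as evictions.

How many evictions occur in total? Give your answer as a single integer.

LRU simulation (capacity=6):
  1. access 38: MISS. Cache (LRU->MRU): [38]
  2. access 38: HIT. Cache (LRU->MRU): [38]
  3. access 15: MISS. Cache (LRU->MRU): [38 15]
  4. access 38: HIT. Cache (LRU->MRU): [15 38]
  5. access 14: MISS. Cache (LRU->MRU): [15 38 14]
  6. access 34: MISS. Cache (LRU->MRU): [15 38 14 34]
  7. access 15: HIT. Cache (LRU->MRU): [38 14 34 15]
  8. access 14: HIT. Cache (LRU->MRU): [38 34 15 14]
  9. access 14: HIT. Cache (LRU->MRU): [38 34 15 14]
  10. access 14: HIT. Cache (LRU->MRU): [38 34 15 14]
  11. access 57: MISS. Cache (LRU->MRU): [38 34 15 14 57]
  12. access 24: MISS. Cache (LRU->MRU): [38 34 15 14 57 24]
  13. access 14: HIT. Cache (LRU->MRU): [38 34 15 57 24 14]
  14. access 57: HIT. Cache (LRU->MRU): [38 34 15 24 14 57]
  15. access 88: MISS, evict 38. Cache (LRU->MRU): [34 15 24 14 57 88]
  16. access 88: HIT. Cache (LRU->MRU): [34 15 24 14 57 88]
  17. access 88: HIT. Cache (LRU->MRU): [34 15 24 14 57 88]
  18. access 38: MISS, evict 34. Cache (LRU->MRU): [15 24 14 57 88 38]
  19. access 24: HIT. Cache (LRU->MRU): [15 14 57 88 38 24]
  20. access 34: MISS, evict 15. Cache (LRU->MRU): [14 57 88 38 24 34]
  21. access 30: MISS, evict 14. Cache (LRU->MRU): [57 88 38 24 34 30]
  22. access 14: MISS, evict 57. Cache (LRU->MRU): [88 38 24 34 30 14]
  23. access 24: HIT. Cache (LRU->MRU): [88 38 34 30 14 24]
Total: 12 hits, 11 misses, 5 evictions

Answer: 5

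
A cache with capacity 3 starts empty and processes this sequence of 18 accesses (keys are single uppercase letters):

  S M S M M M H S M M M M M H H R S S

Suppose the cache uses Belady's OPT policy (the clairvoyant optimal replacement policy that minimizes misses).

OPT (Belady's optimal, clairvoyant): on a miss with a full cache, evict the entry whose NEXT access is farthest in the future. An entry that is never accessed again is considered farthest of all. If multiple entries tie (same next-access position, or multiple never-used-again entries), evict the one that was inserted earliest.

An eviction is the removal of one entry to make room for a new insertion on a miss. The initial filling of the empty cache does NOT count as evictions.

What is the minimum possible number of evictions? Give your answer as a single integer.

OPT (Belady) simulation (capacity=3):
  1. access S: MISS. Cache: [S]
  2. access M: MISS. Cache: [S M]
  3. access S: HIT. Next use of S: step 8. Cache: [S M]
  4. access M: HIT. Next use of M: step 5. Cache: [S M]
  5. access M: HIT. Next use of M: step 6. Cache: [S M]
  6. access M: HIT. Next use of M: step 9. Cache: [S M]
  7. access H: MISS. Cache: [S M H]
  8. access S: HIT. Next use of S: step 17. Cache: [S M H]
  9. access M: HIT. Next use of M: step 10. Cache: [S M H]
  10. access M: HIT. Next use of M: step 11. Cache: [S M H]
  11. access M: HIT. Next use of M: step 12. Cache: [S M H]
  12. access M: HIT. Next use of M: step 13. Cache: [S M H]
  13. access M: HIT. Next use of M: never. Cache: [S M H]
  14. access H: HIT. Next use of H: step 15. Cache: [S M H]
  15. access H: HIT. Next use of H: never. Cache: [S M H]
  16. access R: MISS, evict M (next use: never). Cache: [S H R]
  17. access S: HIT. Next use of S: step 18. Cache: [S H R]
  18. access S: HIT. Next use of S: never. Cache: [S H R]
Total: 14 hits, 4 misses, 1 evictions

Answer: 1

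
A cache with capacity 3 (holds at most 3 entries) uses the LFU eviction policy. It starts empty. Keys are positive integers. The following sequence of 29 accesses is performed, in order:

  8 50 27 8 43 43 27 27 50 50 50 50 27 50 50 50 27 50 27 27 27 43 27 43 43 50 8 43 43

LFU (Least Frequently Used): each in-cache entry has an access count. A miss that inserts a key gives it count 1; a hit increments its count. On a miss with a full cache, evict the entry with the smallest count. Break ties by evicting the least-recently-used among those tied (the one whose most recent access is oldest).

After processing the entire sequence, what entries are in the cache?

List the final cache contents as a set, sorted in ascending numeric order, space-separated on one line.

LFU simulation (capacity=3):
  1. access 8: MISS. Cache: [8(c=1)]
  2. access 50: MISS. Cache: [8(c=1) 50(c=1)]
  3. access 27: MISS. Cache: [8(c=1) 50(c=1) 27(c=1)]
  4. access 8: HIT, count now 2. Cache: [50(c=1) 27(c=1) 8(c=2)]
  5. access 43: MISS, evict 50(c=1). Cache: [27(c=1) 43(c=1) 8(c=2)]
  6. access 43: HIT, count now 2. Cache: [27(c=1) 8(c=2) 43(c=2)]
  7. access 27: HIT, count now 2. Cache: [8(c=2) 43(c=2) 27(c=2)]
  8. access 27: HIT, count now 3. Cache: [8(c=2) 43(c=2) 27(c=3)]
  9. access 50: MISS, evict 8(c=2). Cache: [50(c=1) 43(c=2) 27(c=3)]
  10. access 50: HIT, count now 2. Cache: [43(c=2) 50(c=2) 27(c=3)]
  11. access 50: HIT, count now 3. Cache: [43(c=2) 27(c=3) 50(c=3)]
  12. access 50: HIT, count now 4. Cache: [43(c=2) 27(c=3) 50(c=4)]
  13. access 27: HIT, count now 4. Cache: [43(c=2) 50(c=4) 27(c=4)]
  14. access 50: HIT, count now 5. Cache: [43(c=2) 27(c=4) 50(c=5)]
  15. access 50: HIT, count now 6. Cache: [43(c=2) 27(c=4) 50(c=6)]
  16. access 50: HIT, count now 7. Cache: [43(c=2) 27(c=4) 50(c=7)]
  17. access 27: HIT, count now 5. Cache: [43(c=2) 27(c=5) 50(c=7)]
  18. access 50: HIT, count now 8. Cache: [43(c=2) 27(c=5) 50(c=8)]
  19. access 27: HIT, count now 6. Cache: [43(c=2) 27(c=6) 50(c=8)]
  20. access 27: HIT, count now 7. Cache: [43(c=2) 27(c=7) 50(c=8)]
  21. access 27: HIT, count now 8. Cache: [43(c=2) 50(c=8) 27(c=8)]
  22. access 43: HIT, count now 3. Cache: [43(c=3) 50(c=8) 27(c=8)]
  23. access 27: HIT, count now 9. Cache: [43(c=3) 50(c=8) 27(c=9)]
  24. access 43: HIT, count now 4. Cache: [43(c=4) 50(c=8) 27(c=9)]
  25. access 43: HIT, count now 5. Cache: [43(c=5) 50(c=8) 27(c=9)]
  26. access 50: HIT, count now 9. Cache: [43(c=5) 27(c=9) 50(c=9)]
  27. access 8: MISS, evict 43(c=5). Cache: [8(c=1) 27(c=9) 50(c=9)]
  28. access 43: MISS, evict 8(c=1). Cache: [43(c=1) 27(c=9) 50(c=9)]
  29. access 43: HIT, count now 2. Cache: [43(c=2) 27(c=9) 50(c=9)]
Total: 22 hits, 7 misses, 4 evictions

Answer: 27 43 50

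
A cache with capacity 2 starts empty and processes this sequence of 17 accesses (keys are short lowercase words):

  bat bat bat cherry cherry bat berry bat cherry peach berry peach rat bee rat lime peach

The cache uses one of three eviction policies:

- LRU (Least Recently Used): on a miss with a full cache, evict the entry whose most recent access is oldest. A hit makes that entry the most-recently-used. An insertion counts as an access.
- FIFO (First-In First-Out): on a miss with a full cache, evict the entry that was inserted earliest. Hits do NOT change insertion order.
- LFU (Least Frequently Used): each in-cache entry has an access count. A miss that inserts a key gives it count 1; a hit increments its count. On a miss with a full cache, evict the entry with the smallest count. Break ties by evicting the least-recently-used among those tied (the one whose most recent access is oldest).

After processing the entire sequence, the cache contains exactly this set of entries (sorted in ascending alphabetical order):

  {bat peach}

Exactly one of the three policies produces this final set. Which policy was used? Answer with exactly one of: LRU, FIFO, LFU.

Answer: LFU

Derivation:
Simulating under each policy and comparing final sets:
  LRU: final set = {lime peach} -> differs
  FIFO: final set = {lime peach} -> differs
  LFU: final set = {bat peach} -> MATCHES target
Only LFU produces the target set.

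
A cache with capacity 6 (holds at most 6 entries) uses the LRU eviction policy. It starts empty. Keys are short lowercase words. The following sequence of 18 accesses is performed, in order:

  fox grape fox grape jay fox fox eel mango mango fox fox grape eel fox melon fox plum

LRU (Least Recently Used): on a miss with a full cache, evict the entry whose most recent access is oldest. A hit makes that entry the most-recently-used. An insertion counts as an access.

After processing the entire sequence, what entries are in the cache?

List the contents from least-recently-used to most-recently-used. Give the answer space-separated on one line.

Answer: mango grape eel melon fox plum

Derivation:
LRU simulation (capacity=6):
  1. access fox: MISS. Cache (LRU->MRU): [fox]
  2. access grape: MISS. Cache (LRU->MRU): [fox grape]
  3. access fox: HIT. Cache (LRU->MRU): [grape fox]
  4. access grape: HIT. Cache (LRU->MRU): [fox grape]
  5. access jay: MISS. Cache (LRU->MRU): [fox grape jay]
  6. access fox: HIT. Cache (LRU->MRU): [grape jay fox]
  7. access fox: HIT. Cache (LRU->MRU): [grape jay fox]
  8. access eel: MISS. Cache (LRU->MRU): [grape jay fox eel]
  9. access mango: MISS. Cache (LRU->MRU): [grape jay fox eel mango]
  10. access mango: HIT. Cache (LRU->MRU): [grape jay fox eel mango]
  11. access fox: HIT. Cache (LRU->MRU): [grape jay eel mango fox]
  12. access fox: HIT. Cache (LRU->MRU): [grape jay eel mango fox]
  13. access grape: HIT. Cache (LRU->MRU): [jay eel mango fox grape]
  14. access eel: HIT. Cache (LRU->MRU): [jay mango fox grape eel]
  15. access fox: HIT. Cache (LRU->MRU): [jay mango grape eel fox]
  16. access melon: MISS. Cache (LRU->MRU): [jay mango grape eel fox melon]
  17. access fox: HIT. Cache (LRU->MRU): [jay mango grape eel melon fox]
  18. access plum: MISS, evict jay. Cache (LRU->MRU): [mango grape eel melon fox plum]
Total: 11 hits, 7 misses, 1 evictions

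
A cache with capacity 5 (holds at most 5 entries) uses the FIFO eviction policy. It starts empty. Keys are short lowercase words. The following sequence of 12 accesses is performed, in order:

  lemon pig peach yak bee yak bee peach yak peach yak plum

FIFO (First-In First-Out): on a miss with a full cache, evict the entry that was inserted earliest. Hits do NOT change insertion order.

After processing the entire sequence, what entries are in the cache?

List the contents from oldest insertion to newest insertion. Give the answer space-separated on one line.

FIFO simulation (capacity=5):
  1. access lemon: MISS. Cache (old->new): [lemon]
  2. access pig: MISS. Cache (old->new): [lemon pig]
  3. access peach: MISS. Cache (old->new): [lemon pig peach]
  4. access yak: MISS. Cache (old->new): [lemon pig peach yak]
  5. access bee: MISS. Cache (old->new): [lemon pig peach yak bee]
  6. access yak: HIT. Cache (old->new): [lemon pig peach yak bee]
  7. access bee: HIT. Cache (old->new): [lemon pig peach yak bee]
  8. access peach: HIT. Cache (old->new): [lemon pig peach yak bee]
  9. access yak: HIT. Cache (old->new): [lemon pig peach yak bee]
  10. access peach: HIT. Cache (old->new): [lemon pig peach yak bee]
  11. access yak: HIT. Cache (old->new): [lemon pig peach yak bee]
  12. access plum: MISS, evict lemon. Cache (old->new): [pig peach yak bee plum]
Total: 6 hits, 6 misses, 1 evictions

Answer: pig peach yak bee plum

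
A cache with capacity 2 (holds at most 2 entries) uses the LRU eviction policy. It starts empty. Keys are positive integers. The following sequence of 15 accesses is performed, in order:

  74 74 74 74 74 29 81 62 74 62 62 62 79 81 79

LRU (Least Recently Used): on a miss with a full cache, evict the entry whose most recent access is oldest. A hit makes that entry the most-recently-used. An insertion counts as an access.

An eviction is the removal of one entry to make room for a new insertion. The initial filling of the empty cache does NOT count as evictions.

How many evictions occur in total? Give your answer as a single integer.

Answer: 5

Derivation:
LRU simulation (capacity=2):
  1. access 74: MISS. Cache (LRU->MRU): [74]
  2. access 74: HIT. Cache (LRU->MRU): [74]
  3. access 74: HIT. Cache (LRU->MRU): [74]
  4. access 74: HIT. Cache (LRU->MRU): [74]
  5. access 74: HIT. Cache (LRU->MRU): [74]
  6. access 29: MISS. Cache (LRU->MRU): [74 29]
  7. access 81: MISS, evict 74. Cache (LRU->MRU): [29 81]
  8. access 62: MISS, evict 29. Cache (LRU->MRU): [81 62]
  9. access 74: MISS, evict 81. Cache (LRU->MRU): [62 74]
  10. access 62: HIT. Cache (LRU->MRU): [74 62]
  11. access 62: HIT. Cache (LRU->MRU): [74 62]
  12. access 62: HIT. Cache (LRU->MRU): [74 62]
  13. access 79: MISS, evict 74. Cache (LRU->MRU): [62 79]
  14. access 81: MISS, evict 62. Cache (LRU->MRU): [79 81]
  15. access 79: HIT. Cache (LRU->MRU): [81 79]
Total: 8 hits, 7 misses, 5 evictions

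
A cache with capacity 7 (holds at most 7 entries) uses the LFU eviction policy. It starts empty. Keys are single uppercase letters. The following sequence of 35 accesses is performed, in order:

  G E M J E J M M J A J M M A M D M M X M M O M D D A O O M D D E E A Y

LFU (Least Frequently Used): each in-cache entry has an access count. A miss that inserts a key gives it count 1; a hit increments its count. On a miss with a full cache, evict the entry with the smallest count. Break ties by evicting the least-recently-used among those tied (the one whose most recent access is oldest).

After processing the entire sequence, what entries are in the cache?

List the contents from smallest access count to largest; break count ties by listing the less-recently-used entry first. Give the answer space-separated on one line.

Answer: Y O J E A D M

Derivation:
LFU simulation (capacity=7):
  1. access G: MISS. Cache: [G(c=1)]
  2. access E: MISS. Cache: [G(c=1) E(c=1)]
  3. access M: MISS. Cache: [G(c=1) E(c=1) M(c=1)]
  4. access J: MISS. Cache: [G(c=1) E(c=1) M(c=1) J(c=1)]
  5. access E: HIT, count now 2. Cache: [G(c=1) M(c=1) J(c=1) E(c=2)]
  6. access J: HIT, count now 2. Cache: [G(c=1) M(c=1) E(c=2) J(c=2)]
  7. access M: HIT, count now 2. Cache: [G(c=1) E(c=2) J(c=2) M(c=2)]
  8. access M: HIT, count now 3. Cache: [G(c=1) E(c=2) J(c=2) M(c=3)]
  9. access J: HIT, count now 3. Cache: [G(c=1) E(c=2) M(c=3) J(c=3)]
  10. access A: MISS. Cache: [G(c=1) A(c=1) E(c=2) M(c=3) J(c=3)]
  11. access J: HIT, count now 4. Cache: [G(c=1) A(c=1) E(c=2) M(c=3) J(c=4)]
  12. access M: HIT, count now 4. Cache: [G(c=1) A(c=1) E(c=2) J(c=4) M(c=4)]
  13. access M: HIT, count now 5. Cache: [G(c=1) A(c=1) E(c=2) J(c=4) M(c=5)]
  14. access A: HIT, count now 2. Cache: [G(c=1) E(c=2) A(c=2) J(c=4) M(c=5)]
  15. access M: HIT, count now 6. Cache: [G(c=1) E(c=2) A(c=2) J(c=4) M(c=6)]
  16. access D: MISS. Cache: [G(c=1) D(c=1) E(c=2) A(c=2) J(c=4) M(c=6)]
  17. access M: HIT, count now 7. Cache: [G(c=1) D(c=1) E(c=2) A(c=2) J(c=4) M(c=7)]
  18. access M: HIT, count now 8. Cache: [G(c=1) D(c=1) E(c=2) A(c=2) J(c=4) M(c=8)]
  19. access X: MISS. Cache: [G(c=1) D(c=1) X(c=1) E(c=2) A(c=2) J(c=4) M(c=8)]
  20. access M: HIT, count now 9. Cache: [G(c=1) D(c=1) X(c=1) E(c=2) A(c=2) J(c=4) M(c=9)]
  21. access M: HIT, count now 10. Cache: [G(c=1) D(c=1) X(c=1) E(c=2) A(c=2) J(c=4) M(c=10)]
  22. access O: MISS, evict G(c=1). Cache: [D(c=1) X(c=1) O(c=1) E(c=2) A(c=2) J(c=4) M(c=10)]
  23. access M: HIT, count now 11. Cache: [D(c=1) X(c=1) O(c=1) E(c=2) A(c=2) J(c=4) M(c=11)]
  24. access D: HIT, count now 2. Cache: [X(c=1) O(c=1) E(c=2) A(c=2) D(c=2) J(c=4) M(c=11)]
  25. access D: HIT, count now 3. Cache: [X(c=1) O(c=1) E(c=2) A(c=2) D(c=3) J(c=4) M(c=11)]
  26. access A: HIT, count now 3. Cache: [X(c=1) O(c=1) E(c=2) D(c=3) A(c=3) J(c=4) M(c=11)]
  27. access O: HIT, count now 2. Cache: [X(c=1) E(c=2) O(c=2) D(c=3) A(c=3) J(c=4) M(c=11)]
  28. access O: HIT, count now 3. Cache: [X(c=1) E(c=2) D(c=3) A(c=3) O(c=3) J(c=4) M(c=11)]
  29. access M: HIT, count now 12. Cache: [X(c=1) E(c=2) D(c=3) A(c=3) O(c=3) J(c=4) M(c=12)]
  30. access D: HIT, count now 4. Cache: [X(c=1) E(c=2) A(c=3) O(c=3) J(c=4) D(c=4) M(c=12)]
  31. access D: HIT, count now 5. Cache: [X(c=1) E(c=2) A(c=3) O(c=3) J(c=4) D(c=5) M(c=12)]
  32. access E: HIT, count now 3. Cache: [X(c=1) A(c=3) O(c=3) E(c=3) J(c=4) D(c=5) M(c=12)]
  33. access E: HIT, count now 4. Cache: [X(c=1) A(c=3) O(c=3) J(c=4) E(c=4) D(c=5) M(c=12)]
  34. access A: HIT, count now 4. Cache: [X(c=1) O(c=3) J(c=4) E(c=4) A(c=4) D(c=5) M(c=12)]
  35. access Y: MISS, evict X(c=1). Cache: [Y(c=1) O(c=3) J(c=4) E(c=4) A(c=4) D(c=5) M(c=12)]
Total: 26 hits, 9 misses, 2 evictions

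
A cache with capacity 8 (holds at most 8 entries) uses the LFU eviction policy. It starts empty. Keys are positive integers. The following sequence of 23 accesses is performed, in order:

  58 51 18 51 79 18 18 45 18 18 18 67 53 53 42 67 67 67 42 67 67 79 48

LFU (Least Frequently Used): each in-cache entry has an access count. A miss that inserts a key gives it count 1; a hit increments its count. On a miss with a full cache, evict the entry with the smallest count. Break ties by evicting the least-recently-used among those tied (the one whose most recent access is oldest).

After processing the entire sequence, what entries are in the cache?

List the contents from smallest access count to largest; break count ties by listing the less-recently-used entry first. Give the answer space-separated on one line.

Answer: 45 48 51 53 42 79 18 67

Derivation:
LFU simulation (capacity=8):
  1. access 58: MISS. Cache: [58(c=1)]
  2. access 51: MISS. Cache: [58(c=1) 51(c=1)]
  3. access 18: MISS. Cache: [58(c=1) 51(c=1) 18(c=1)]
  4. access 51: HIT, count now 2. Cache: [58(c=1) 18(c=1) 51(c=2)]
  5. access 79: MISS. Cache: [58(c=1) 18(c=1) 79(c=1) 51(c=2)]
  6. access 18: HIT, count now 2. Cache: [58(c=1) 79(c=1) 51(c=2) 18(c=2)]
  7. access 18: HIT, count now 3. Cache: [58(c=1) 79(c=1) 51(c=2) 18(c=3)]
  8. access 45: MISS. Cache: [58(c=1) 79(c=1) 45(c=1) 51(c=2) 18(c=3)]
  9. access 18: HIT, count now 4. Cache: [58(c=1) 79(c=1) 45(c=1) 51(c=2) 18(c=4)]
  10. access 18: HIT, count now 5. Cache: [58(c=1) 79(c=1) 45(c=1) 51(c=2) 18(c=5)]
  11. access 18: HIT, count now 6. Cache: [58(c=1) 79(c=1) 45(c=1) 51(c=2) 18(c=6)]
  12. access 67: MISS. Cache: [58(c=1) 79(c=1) 45(c=1) 67(c=1) 51(c=2) 18(c=6)]
  13. access 53: MISS. Cache: [58(c=1) 79(c=1) 45(c=1) 67(c=1) 53(c=1) 51(c=2) 18(c=6)]
  14. access 53: HIT, count now 2. Cache: [58(c=1) 79(c=1) 45(c=1) 67(c=1) 51(c=2) 53(c=2) 18(c=6)]
  15. access 42: MISS. Cache: [58(c=1) 79(c=1) 45(c=1) 67(c=1) 42(c=1) 51(c=2) 53(c=2) 18(c=6)]
  16. access 67: HIT, count now 2. Cache: [58(c=1) 79(c=1) 45(c=1) 42(c=1) 51(c=2) 53(c=2) 67(c=2) 18(c=6)]
  17. access 67: HIT, count now 3. Cache: [58(c=1) 79(c=1) 45(c=1) 42(c=1) 51(c=2) 53(c=2) 67(c=3) 18(c=6)]
  18. access 67: HIT, count now 4. Cache: [58(c=1) 79(c=1) 45(c=1) 42(c=1) 51(c=2) 53(c=2) 67(c=4) 18(c=6)]
  19. access 42: HIT, count now 2. Cache: [58(c=1) 79(c=1) 45(c=1) 51(c=2) 53(c=2) 42(c=2) 67(c=4) 18(c=6)]
  20. access 67: HIT, count now 5. Cache: [58(c=1) 79(c=1) 45(c=1) 51(c=2) 53(c=2) 42(c=2) 67(c=5) 18(c=6)]
  21. access 67: HIT, count now 6. Cache: [58(c=1) 79(c=1) 45(c=1) 51(c=2) 53(c=2) 42(c=2) 18(c=6) 67(c=6)]
  22. access 79: HIT, count now 2. Cache: [58(c=1) 45(c=1) 51(c=2) 53(c=2) 42(c=2) 79(c=2) 18(c=6) 67(c=6)]
  23. access 48: MISS, evict 58(c=1). Cache: [45(c=1) 48(c=1) 51(c=2) 53(c=2) 42(c=2) 79(c=2) 18(c=6) 67(c=6)]
Total: 14 hits, 9 misses, 1 evictions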